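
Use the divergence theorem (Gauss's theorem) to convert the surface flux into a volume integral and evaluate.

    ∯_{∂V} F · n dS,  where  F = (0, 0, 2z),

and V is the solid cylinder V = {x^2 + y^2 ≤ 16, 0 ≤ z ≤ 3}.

By the divergence theorem,

    ∯_{∂V} F · n dS = ∭_V (∇ · F) dV.

Compute the divergence:
    ∇ · F = ∂F_x/∂x + ∂F_y/∂y + ∂F_z/∂z = 0 + 0 + 2 = 2.

In cylindrical coordinates, x = r cos(θ), y = r sin(θ), z = z, dV = r dr dθ dz, with 0 ≤ r ≤ 4, 0 ≤ θ ≤ 2π, 0 ≤ z ≤ 3.

The integrand, after substitution and multiplying by the volume element, becomes (2) · r, so

    ∭_V (∇·F) dV = ∫_0^{2π} ∫_0^{4} ∫_0^{3} (2) · r dz dr dθ.

Inner (z from 0 to 3): 6r.
Middle (r from 0 to 4): 48.
Outer (θ from 0 to 2π): 96π.

Therefore ∯_{∂V} F · n dS = 96π.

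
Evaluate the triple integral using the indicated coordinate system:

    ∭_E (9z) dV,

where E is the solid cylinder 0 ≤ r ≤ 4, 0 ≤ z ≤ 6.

In cylindrical coordinates, x = r cos(θ), y = r sin(θ), z = z, and dV = r dr dθ dz.

The integrand becomes 9z, so

    ∭_E (9z) dV = ∫_{0}^{2π} ∫_{0}^{4} ∫_{0}^{6} (9z) · r dz dr dθ.

Inner (z): 162r.
Middle (r from 0 to 4): 1296.
Outer (θ): 2592π.

Therefore the triple integral equals 2592π.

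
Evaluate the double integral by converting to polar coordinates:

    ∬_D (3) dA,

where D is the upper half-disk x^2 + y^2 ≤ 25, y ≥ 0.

The region D is 0 ≤ r ≤ 5, 0 ≤ θ ≤ π in polar coordinates, where x = r cos(θ), y = r sin(θ), and dA = r dr dθ.

Under the substitution, the integrand becomes 3, so

    ∬_D (3) dA = ∫_{0}^{π} ∫_{0}^{5} (3) · r dr dθ.

Inner integral (in r): ∫_{0}^{5} (3) · r dr = 75/2.

Outer integral (in θ): ∫_{0}^{π} (75/2) dθ = 75π/2.

Therefore ∬_D (3) dA = 75π/2.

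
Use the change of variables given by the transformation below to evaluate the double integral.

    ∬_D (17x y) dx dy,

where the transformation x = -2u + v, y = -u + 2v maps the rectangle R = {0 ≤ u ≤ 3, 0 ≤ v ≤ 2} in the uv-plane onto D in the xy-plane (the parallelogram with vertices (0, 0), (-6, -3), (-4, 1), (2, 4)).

Compute the Jacobian determinant of (x, y) with respect to (u, v):

    ∂(x,y)/∂(u,v) = | -2  1 | = (-2)(2) - (1)(-1) = -3.
                   | -1  2 |

Its absolute value is |J| = 3 (the area scaling factor).

Substituting x = -2u + v, y = -u + 2v into the integrand,

    17x y → 34u^2 - 85u v + 34v^2,

so the integral becomes

    ∬_R (34u^2 - 85u v + 34v^2) · |J| du dv = ∫_0^3 ∫_0^2 (102u^2 - 255u v + 102v^2) dv du.

Inner (v): 204u^2 - 510u + 272.
Outer (u): 357.

Therefore ∬_D (17x y) dx dy = 357.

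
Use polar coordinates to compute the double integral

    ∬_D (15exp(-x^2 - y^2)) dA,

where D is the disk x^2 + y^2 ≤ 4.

The region D is 0 ≤ r ≤ 2, 0 ≤ θ ≤ 2π in polar coordinates, where x = r cos(θ), y = r sin(θ), and dA = r dr dθ.

Under the substitution, the integrand becomes 15exp(-r^2), so

    ∬_D (15exp(-x^2 - y^2)) dA = ∫_{0}^{2π} ∫_{0}^{2} (15exp(-r^2)) · r dr dθ.

Inner integral (in r): ∫_{0}^{2} (15exp(-r^2)) · r dr = 15/2 - 15exp(-4)/2.

Outer integral (in θ): ∫_{0}^{2π} (15/2 - 15exp(-4)/2) dθ = -15π exp(-4) + 15π.

Therefore ∬_D (15exp(-x^2 - y^2)) dA = -15π exp(-4) + 15π.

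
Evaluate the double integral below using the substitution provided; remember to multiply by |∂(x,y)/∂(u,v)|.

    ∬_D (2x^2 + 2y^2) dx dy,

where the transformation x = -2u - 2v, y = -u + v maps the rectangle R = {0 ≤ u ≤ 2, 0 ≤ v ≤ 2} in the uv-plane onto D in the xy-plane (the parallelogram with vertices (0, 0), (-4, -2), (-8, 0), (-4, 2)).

Compute the Jacobian determinant of (x, y) with respect to (u, v):

    ∂(x,y)/∂(u,v) = | -2  -2 | = (-2)(1) - (-2)(-1) = -4.
                   | -1  1 |

Its absolute value is |J| = 4 (the area scaling factor).

Substituting x = -2u - 2v, y = -u + v into the integrand,

    2x^2 + 2y^2 → 10u^2 + 12u v + 10v^2,

so the integral becomes

    ∬_R (10u^2 + 12u v + 10v^2) · |J| du dv = ∫_0^2 ∫_0^2 (40u^2 + 48u v + 40v^2) dv du.

Inner (v): 80u^2 + 96u + 320/3.
Outer (u): 1856/3.

Therefore ∬_D (2x^2 + 2y^2) dx dy = 1856/3.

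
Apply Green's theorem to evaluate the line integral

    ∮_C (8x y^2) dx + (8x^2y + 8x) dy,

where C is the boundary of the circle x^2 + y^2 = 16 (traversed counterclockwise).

Green's theorem converts the closed line integral into a double integral over the enclosed region D:

    ∮_C P dx + Q dy = ∬_D (∂Q/∂x - ∂P/∂y) dA.

Here P = 8x y^2, Q = 8x^2y + 8x, so

    ∂Q/∂x = 16x y + 8,    ∂P/∂y = 16x y,
    ∂Q/∂x - ∂P/∂y = 8.

D is the region x^2 + y^2 ≤ 16. Evaluating the double integral:

In polar coordinates (x = r cos θ, y = r sin θ, dA = r dr dθ) the integrand becomes 8, so

    ∬_D (8) dA = ∫_0^{2π} ∫_0^{4} (8) · r dr dθ.

Inner (r from 0 to 4): 64.
Outer (θ from 0 to 2π): 128π.

Therefore ∮_C P dx + Q dy = 128π.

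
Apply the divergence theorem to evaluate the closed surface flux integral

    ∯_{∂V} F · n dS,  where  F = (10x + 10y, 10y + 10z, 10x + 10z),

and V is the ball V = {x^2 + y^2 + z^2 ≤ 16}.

By the divergence theorem,

    ∯_{∂V} F · n dS = ∭_V (∇ · F) dV.

Compute the divergence:
    ∇ · F = ∂F_x/∂x + ∂F_y/∂y + ∂F_z/∂z = 10 + 10 + 10 = 30.

In spherical coordinates, x = ρ sin(φ) cos(θ), y = ρ sin(φ) sin(θ), z = ρ cos(φ), dV = ρ^2 sin(φ) dρ dφ dθ, with 0 ≤ ρ ≤ 4, 0 ≤ φ ≤ π, 0 ≤ θ ≤ 2π.

The integrand, after substitution and multiplying by the volume element, becomes (30) · ρ^2 sin(φ), so

    ∭_V (∇·F) dV = ∫_0^{2π} ∫_0^{π} ∫_0^{4} (30) · ρ^2 sin(φ) dρ dφ dθ.

Inner (ρ from 0 to 4): 640sin(φ).
Middle (φ from 0 to π): 1280.
Outer (θ from 0 to 2π): 2560π.

Therefore ∯_{∂V} F · n dS = 2560π.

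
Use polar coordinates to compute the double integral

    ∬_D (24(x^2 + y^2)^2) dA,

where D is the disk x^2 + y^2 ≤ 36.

The region D is 0 ≤ r ≤ 6, 0 ≤ θ ≤ 2π in polar coordinates, where x = r cos(θ), y = r sin(θ), and dA = r dr dθ.

Under the substitution, the integrand becomes 24r^4, so

    ∬_D (24(x^2 + y^2)^2) dA = ∫_{0}^{2π} ∫_{0}^{6} (24r^4) · r dr dθ.

Inner integral (in r): ∫_{0}^{6} (24r^4) · r dr = 186624.

Outer integral (in θ): ∫_{0}^{2π} (186624) dθ = 373248π.

Therefore ∬_D (24(x^2 + y^2)^2) dA = 373248π.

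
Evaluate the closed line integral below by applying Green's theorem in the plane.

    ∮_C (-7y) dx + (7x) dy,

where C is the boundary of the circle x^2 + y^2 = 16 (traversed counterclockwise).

Green's theorem converts the closed line integral into a double integral over the enclosed region D:

    ∮_C P dx + Q dy = ∬_D (∂Q/∂x - ∂P/∂y) dA.

Here P = -7y, Q = 7x, so

    ∂Q/∂x = 7,    ∂P/∂y = -7,
    ∂Q/∂x - ∂P/∂y = 14.

D is the region x^2 + y^2 ≤ 16. Evaluating the double integral:

In polar coordinates (x = r cos θ, y = r sin θ, dA = r dr dθ) the integrand becomes 14, so

    ∬_D (14) dA = ∫_0^{2π} ∫_0^{4} (14) · r dr dθ.

Inner (r from 0 to 4): 112.
Outer (θ from 0 to 2π): 224π.

Therefore ∮_C P dx + Q dy = 224π.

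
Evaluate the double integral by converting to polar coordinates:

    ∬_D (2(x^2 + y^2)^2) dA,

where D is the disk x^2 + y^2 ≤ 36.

The region D is 0 ≤ r ≤ 6, 0 ≤ θ ≤ 2π in polar coordinates, where x = r cos(θ), y = r sin(θ), and dA = r dr dθ.

Under the substitution, the integrand becomes 2r^4, so

    ∬_D (2(x^2 + y^2)^2) dA = ∫_{0}^{2π} ∫_{0}^{6} (2r^4) · r dr dθ.

Inner integral (in r): ∫_{0}^{6} (2r^4) · r dr = 15552.

Outer integral (in θ): ∫_{0}^{2π} (15552) dθ = 31104π.

Therefore ∬_D (2(x^2 + y^2)^2) dA = 31104π.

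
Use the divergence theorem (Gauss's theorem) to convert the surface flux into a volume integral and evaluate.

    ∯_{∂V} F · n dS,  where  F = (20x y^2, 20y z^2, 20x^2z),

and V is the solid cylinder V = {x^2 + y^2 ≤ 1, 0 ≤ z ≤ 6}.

By the divergence theorem,

    ∯_{∂V} F · n dS = ∭_V (∇ · F) dV.

Compute the divergence:
    ∇ · F = ∂F_x/∂x + ∂F_y/∂y + ∂F_z/∂z = 20y^2 + 20z^2 + 20x^2 = 20x^2 + 20y^2 + 20z^2.

In cylindrical coordinates, x = r cos(θ), y = r sin(θ), z = z, dV = r dr dθ dz, with 0 ≤ r ≤ 1, 0 ≤ θ ≤ 2π, 0 ≤ z ≤ 6.

The integrand, after substitution and multiplying by the volume element, becomes (20r^2 + 20z^2) · r, so

    ∭_V (∇·F) dV = ∫_0^{2π} ∫_0^{1} ∫_0^{6} (20r^2 + 20z^2) · r dz dr dθ.

Inner (z from 0 to 6): 120r (r^2 + 12).
Middle (r from 0 to 1): 750.
Outer (θ from 0 to 2π): 1500π.

Therefore ∯_{∂V} F · n dS = 1500π.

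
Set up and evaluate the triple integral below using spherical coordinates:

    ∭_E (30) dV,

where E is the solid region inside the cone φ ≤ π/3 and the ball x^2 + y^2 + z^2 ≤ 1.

In spherical coordinates, x = ρ sin(φ) cos(θ), y = ρ sin(φ) sin(θ), z = ρ cos(φ), and dV = ρ^2 sin(φ) dρ dφ dθ.

The integrand becomes 30, so

    ∭_E (30) dV = ∫_{0}^{2π} ∫_{0}^{π/3} ∫_{0}^{1} (30) · ρ^2 sin(φ) dρ dφ dθ.

Inner (ρ): 10sin(φ).
Middle (φ): 5.
Outer (θ): 10π.

Therefore the triple integral equals 10π.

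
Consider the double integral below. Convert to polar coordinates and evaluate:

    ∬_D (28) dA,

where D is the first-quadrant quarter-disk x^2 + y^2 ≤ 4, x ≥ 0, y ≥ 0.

The region D is 0 ≤ r ≤ 2, 0 ≤ θ ≤ π/2 in polar coordinates, where x = r cos(θ), y = r sin(θ), and dA = r dr dθ.

Under the substitution, the integrand becomes 28, so

    ∬_D (28) dA = ∫_{0}^{π/2} ∫_{0}^{2} (28) · r dr dθ.

Inner integral (in r): ∫_{0}^{2} (28) · r dr = 56.

Outer integral (in θ): ∫_{0}^{π/2} (56) dθ = 28π.

Therefore ∬_D (28) dA = 28π.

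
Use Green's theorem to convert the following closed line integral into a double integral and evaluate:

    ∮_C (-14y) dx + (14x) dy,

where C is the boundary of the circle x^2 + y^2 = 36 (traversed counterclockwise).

Green's theorem converts the closed line integral into a double integral over the enclosed region D:

    ∮_C P dx + Q dy = ∬_D (∂Q/∂x - ∂P/∂y) dA.

Here P = -14y, Q = 14x, so

    ∂Q/∂x = 14,    ∂P/∂y = -14,
    ∂Q/∂x - ∂P/∂y = 28.

D is the region x^2 + y^2 ≤ 36. Evaluating the double integral:

In polar coordinates (x = r cos θ, y = r sin θ, dA = r dr dθ) the integrand becomes 28, so

    ∬_D (28) dA = ∫_0^{2π} ∫_0^{6} (28) · r dr dθ.

Inner (r from 0 to 6): 504.
Outer (θ from 0 to 2π): 1008π.

Therefore ∮_C P dx + Q dy = 1008π.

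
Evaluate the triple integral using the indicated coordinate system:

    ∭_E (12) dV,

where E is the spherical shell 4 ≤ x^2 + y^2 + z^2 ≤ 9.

In spherical coordinates, x = ρ sin(φ) cos(θ), y = ρ sin(φ) sin(θ), z = ρ cos(φ), and dV = ρ^2 sin(φ) dρ dφ dθ.

The integrand becomes 12, so

    ∭_E (12) dV = ∫_{0}^{2π} ∫_{0}^{π} ∫_{2}^{3} (12) · ρ^2 sin(φ) dρ dφ dθ.

Inner (ρ): 76sin(φ).
Middle (φ): 152.
Outer (θ): 304π.

Therefore the triple integral equals 304π.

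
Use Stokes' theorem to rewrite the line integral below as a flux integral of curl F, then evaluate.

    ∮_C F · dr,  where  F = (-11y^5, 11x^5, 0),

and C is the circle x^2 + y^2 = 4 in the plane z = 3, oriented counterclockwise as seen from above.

Let S be the flat disk x^2 + y^2 ≤ 4 in the plane z = 3, with upward unit normal n̂ = ẑ. By Stokes' theorem,

    ∮_C F · dr = ∬_S (∇ × F) · n̂ dS = ∬_D (curl F)_z dA,

where D is the disk x^2 + y^2 ≤ 4.

Compute the curl of F = (-11y^5, 11x^5, 0):
    (∇ × F)_x = ∂F_z/∂y - ∂F_y/∂z = 0,
    (∇ × F)_y = ∂F_x/∂z - ∂F_z/∂x = 0,
    (∇ × F)_z = ∂F_y/∂x - ∂F_x/∂y = 55x^4 + 55y^4.

On z = 3, (curl F)_z = 55x^4 + 55y^4.

Convert to polar (x = r cos θ, y = r sin θ, dA = r dr dθ); the integrand becomes 55r^4(sin(θ)^4 + cos(θ)^4), so

    ∬_D (curl F)_z dA = ∫_0^{2π} ∫_0^{2} (55r^4(sin(θ)^4 + cos(θ)^4)) · r dr dθ.

Inner (r from 0 to 2): 1760sin(θ)^4/3 + 1760cos(θ)^4/3.
Outer (θ from 0 to 2π): 880π.

Therefore ∮_C F · dr = 880π.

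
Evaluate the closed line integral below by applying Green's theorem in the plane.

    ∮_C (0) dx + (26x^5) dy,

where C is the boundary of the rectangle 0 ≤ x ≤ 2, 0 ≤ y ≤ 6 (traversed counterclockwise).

Green's theorem converts the closed line integral into a double integral over the enclosed region D:

    ∮_C P dx + Q dy = ∬_D (∂Q/∂x - ∂P/∂y) dA.

Here P = 0, Q = 26x^5, so

    ∂Q/∂x = 130x^4,    ∂P/∂y = 0,
    ∂Q/∂x - ∂P/∂y = 130x^4.

D is the region 0 ≤ x ≤ 2, 0 ≤ y ≤ 6. Evaluating the double integral:

    ∬_D (130x^4) dA = ∫_0^{2} ∫_0^{6} (130x^4) dy dx.

Inner (y from 0 to 6): 780x^4.
Outer (x from 0 to 2): 4992.

Therefore ∮_C P dx + Q dy = 4992.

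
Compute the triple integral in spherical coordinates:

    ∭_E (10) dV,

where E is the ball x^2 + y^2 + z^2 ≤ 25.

In spherical coordinates, x = ρ sin(φ) cos(θ), y = ρ sin(φ) sin(θ), z = ρ cos(φ), and dV = ρ^2 sin(φ) dρ dφ dθ.

The integrand becomes 10, so

    ∭_E (10) dV = ∫_{0}^{2π} ∫_{0}^{π} ∫_{0}^{5} (10) · ρ^2 sin(φ) dρ dφ dθ.

Inner (ρ): 1250sin(φ)/3.
Middle (φ): 2500/3.
Outer (θ): 5000π/3.

Therefore the triple integral equals 5000π/3.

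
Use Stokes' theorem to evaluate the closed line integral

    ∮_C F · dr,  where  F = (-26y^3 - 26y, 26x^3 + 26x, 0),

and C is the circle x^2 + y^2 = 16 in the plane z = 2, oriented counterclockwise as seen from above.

Let S be the flat disk x^2 + y^2 ≤ 16 in the plane z = 2, with upward unit normal n̂ = ẑ. By Stokes' theorem,

    ∮_C F · dr = ∬_S (∇ × F) · n̂ dS = ∬_D (curl F)_z dA,

where D is the disk x^2 + y^2 ≤ 16.

Compute the curl of F = (-26y^3 - 26y, 26x^3 + 26x, 0):
    (∇ × F)_x = ∂F_z/∂y - ∂F_y/∂z = 0,
    (∇ × F)_y = ∂F_x/∂z - ∂F_z/∂x = 0,
    (∇ × F)_z = ∂F_y/∂x - ∂F_x/∂y = 78x^2 + 78y^2 + 52.

On z = 2, (curl F)_z = 78x^2 + 78y^2 + 52.

Convert to polar (x = r cos θ, y = r sin θ, dA = r dr dθ); the integrand becomes 78r^2 + 52, so

    ∬_D (curl F)_z dA = ∫_0^{2π} ∫_0^{4} (78r^2 + 52) · r dr dθ.

Inner (r from 0 to 4): 5408.
Outer (θ from 0 to 2π): 10816π.

Therefore ∮_C F · dr = 10816π.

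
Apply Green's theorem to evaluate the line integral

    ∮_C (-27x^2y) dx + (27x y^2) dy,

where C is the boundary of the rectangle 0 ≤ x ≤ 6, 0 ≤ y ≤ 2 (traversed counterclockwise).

Green's theorem converts the closed line integral into a double integral over the enclosed region D:

    ∮_C P dx + Q dy = ∬_D (∂Q/∂x - ∂P/∂y) dA.

Here P = -27x^2y, Q = 27x y^2, so

    ∂Q/∂x = 27y^2,    ∂P/∂y = -27x^2,
    ∂Q/∂x - ∂P/∂y = 27x^2 + 27y^2.

D is the region 0 ≤ x ≤ 6, 0 ≤ y ≤ 2. Evaluating the double integral:

    ∬_D (27x^2 + 27y^2) dA = ∫_0^{6} ∫_0^{2} (27x^2 + 27y^2) dy dx.

Inner (y from 0 to 2): 54x^2 + 72.
Outer (x from 0 to 6): 4320.

Therefore ∮_C P dx + Q dy = 4320.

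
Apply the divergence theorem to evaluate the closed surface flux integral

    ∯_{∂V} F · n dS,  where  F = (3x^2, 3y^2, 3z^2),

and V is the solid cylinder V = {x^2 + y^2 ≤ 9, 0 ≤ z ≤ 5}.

By the divergence theorem,

    ∯_{∂V} F · n dS = ∭_V (∇ · F) dV.

Compute the divergence:
    ∇ · F = ∂F_x/∂x + ∂F_y/∂y + ∂F_z/∂z = 6x + 6y + 6z.

In cylindrical coordinates, x = r cos(θ), y = r sin(θ), z = z, dV = r dr dθ dz, with 0 ≤ r ≤ 3, 0 ≤ θ ≤ 2π, 0 ≤ z ≤ 5.

The integrand, after substitution and multiplying by the volume element, becomes (6sqrt(2)r sin(θ + π/4) + 6z) · r, so

    ∭_V (∇·F) dV = ∫_0^{2π} ∫_0^{3} ∫_0^{5} (6sqrt(2)r sin(θ + π/4) + 6z) · r dz dr dθ.

Inner (z from 0 to 5): 15r (2sqrt(2)r sin(θ + π/4) + 5).
Middle (r from 0 to 3): 270sqrt(2)sin(θ + π/4) + 675/2.
Outer (θ from 0 to 2π): 675π.

Therefore ∯_{∂V} F · n dS = 675π.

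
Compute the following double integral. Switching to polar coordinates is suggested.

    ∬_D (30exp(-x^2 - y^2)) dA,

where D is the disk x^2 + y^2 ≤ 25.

The region D is 0 ≤ r ≤ 5, 0 ≤ θ ≤ 2π in polar coordinates, where x = r cos(θ), y = r sin(θ), and dA = r dr dθ.

Under the substitution, the integrand becomes 30exp(-r^2), so

    ∬_D (30exp(-x^2 - y^2)) dA = ∫_{0}^{2π} ∫_{0}^{5} (30exp(-r^2)) · r dr dθ.

Inner integral (in r): ∫_{0}^{5} (30exp(-r^2)) · r dr = 15 - 15exp(-25).

Outer integral (in θ): ∫_{0}^{2π} (15 - 15exp(-25)) dθ = -30π exp(-25) + 30π.

Therefore ∬_D (30exp(-x^2 - y^2)) dA = -30π exp(-25) + 30π.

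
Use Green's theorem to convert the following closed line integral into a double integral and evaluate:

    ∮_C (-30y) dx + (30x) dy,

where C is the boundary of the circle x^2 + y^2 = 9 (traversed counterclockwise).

Green's theorem converts the closed line integral into a double integral over the enclosed region D:

    ∮_C P dx + Q dy = ∬_D (∂Q/∂x - ∂P/∂y) dA.

Here P = -30y, Q = 30x, so

    ∂Q/∂x = 30,    ∂P/∂y = -30,
    ∂Q/∂x - ∂P/∂y = 60.

D is the region x^2 + y^2 ≤ 9. Evaluating the double integral:

In polar coordinates (x = r cos θ, y = r sin θ, dA = r dr dθ) the integrand becomes 60, so

    ∬_D (60) dA = ∫_0^{2π} ∫_0^{3} (60) · r dr dθ.

Inner (r from 0 to 3): 270.
Outer (θ from 0 to 2π): 540π.

Therefore ∮_C P dx + Q dy = 540π.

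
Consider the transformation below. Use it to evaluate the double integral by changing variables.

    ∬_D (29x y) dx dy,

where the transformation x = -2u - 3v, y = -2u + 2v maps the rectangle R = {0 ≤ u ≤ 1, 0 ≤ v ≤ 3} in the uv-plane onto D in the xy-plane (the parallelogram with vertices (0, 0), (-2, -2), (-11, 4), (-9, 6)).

Compute the Jacobian determinant of (x, y) with respect to (u, v):

    ∂(x,y)/∂(u,v) = | -2  -3 | = (-2)(2) - (-3)(-2) = -10.
                   | -2  2 |

Its absolute value is |J| = 10 (the area scaling factor).

Substituting x = -2u - 3v, y = -2u + 2v into the integrand,

    29x y → 116u^2 + 58u v - 174v^2,

so the integral becomes

    ∬_R (116u^2 + 58u v - 174v^2) · |J| du dv = ∫_0^1 ∫_0^3 (1160u^2 + 580u v - 1740v^2) dv du.

Inner (v): 3480u^2 + 2610u - 15660.
Outer (u): -13195.

Therefore ∬_D (29x y) dx dy = -13195.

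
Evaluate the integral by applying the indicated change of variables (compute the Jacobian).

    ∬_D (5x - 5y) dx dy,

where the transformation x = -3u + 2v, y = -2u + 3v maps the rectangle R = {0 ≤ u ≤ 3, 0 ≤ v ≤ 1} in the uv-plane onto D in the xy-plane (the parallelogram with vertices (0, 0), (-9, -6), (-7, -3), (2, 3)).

Compute the Jacobian determinant of (x, y) with respect to (u, v):

    ∂(x,y)/∂(u,v) = | -3  2 | = (-3)(3) - (2)(-2) = -5.
                   | -2  3 |

Its absolute value is |J| = 5 (the area scaling factor).

Substituting x = -3u + 2v, y = -2u + 3v into the integrand,

    5x - 5y → -5u - 5v,

so the integral becomes

    ∬_R (-5u - 5v) · |J| du dv = ∫_0^3 ∫_0^1 (-25u - 25v) dv du.

Inner (v): -25u - 25/2.
Outer (u): -150.

Therefore ∬_D (5x - 5y) dx dy = -150.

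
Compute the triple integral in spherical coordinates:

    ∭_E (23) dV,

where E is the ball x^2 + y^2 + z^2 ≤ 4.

In spherical coordinates, x = ρ sin(φ) cos(θ), y = ρ sin(φ) sin(θ), z = ρ cos(φ), and dV = ρ^2 sin(φ) dρ dφ dθ.

The integrand becomes 23, so

    ∭_E (23) dV = ∫_{0}^{2π} ∫_{0}^{π} ∫_{0}^{2} (23) · ρ^2 sin(φ) dρ dφ dθ.

Inner (ρ): 184sin(φ)/3.
Middle (φ): 368/3.
Outer (θ): 736π/3.

Therefore the triple integral equals 736π/3.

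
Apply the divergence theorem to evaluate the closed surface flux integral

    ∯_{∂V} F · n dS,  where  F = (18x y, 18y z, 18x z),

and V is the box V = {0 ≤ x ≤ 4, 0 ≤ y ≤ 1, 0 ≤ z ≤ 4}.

By the divergence theorem,

    ∯_{∂V} F · n dS = ∭_V (∇ · F) dV.

Compute the divergence:
    ∇ · F = ∂F_x/∂x + ∂F_y/∂y + ∂F_z/∂z = 18y + 18z + 18x = 18x + 18y + 18z.

V is a rectangular box, so dV = dx dy dz with 0 ≤ x ≤ 4, 0 ≤ y ≤ 1, 0 ≤ z ≤ 4.

Integrate (18x + 18y + 18z) over V as an iterated integral:

    ∭_V (∇·F) dV = ∫_0^{4} ∫_0^{1} ∫_0^{4} (18x + 18y + 18z) dz dy dx.

Inner (z from 0 to 4): 72x + 72y + 144.
Middle (y from 0 to 1): 72x + 180.
Outer (x from 0 to 4): 1296.

Therefore ∯_{∂V} F · n dS = 1296.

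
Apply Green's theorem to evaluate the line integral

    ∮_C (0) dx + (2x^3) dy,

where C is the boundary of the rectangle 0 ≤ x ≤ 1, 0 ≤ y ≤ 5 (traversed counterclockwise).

Green's theorem converts the closed line integral into a double integral over the enclosed region D:

    ∮_C P dx + Q dy = ∬_D (∂Q/∂x - ∂P/∂y) dA.

Here P = 0, Q = 2x^3, so

    ∂Q/∂x = 6x^2,    ∂P/∂y = 0,
    ∂Q/∂x - ∂P/∂y = 6x^2.

D is the region 0 ≤ x ≤ 1, 0 ≤ y ≤ 5. Evaluating the double integral:

    ∬_D (6x^2) dA = ∫_0^{1} ∫_0^{5} (6x^2) dy dx.

Inner (y from 0 to 5): 30x^2.
Outer (x from 0 to 1): 10.

Therefore ∮_C P dx + Q dy = 10.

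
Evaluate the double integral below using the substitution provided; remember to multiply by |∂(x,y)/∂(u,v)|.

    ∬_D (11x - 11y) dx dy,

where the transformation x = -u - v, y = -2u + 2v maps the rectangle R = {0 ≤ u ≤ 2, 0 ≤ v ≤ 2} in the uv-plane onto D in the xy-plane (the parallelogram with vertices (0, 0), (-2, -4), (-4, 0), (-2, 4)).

Compute the Jacobian determinant of (x, y) with respect to (u, v):

    ∂(x,y)/∂(u,v) = | -1  -1 | = (-1)(2) - (-1)(-2) = -4.
                   | -2  2 |

Its absolute value is |J| = 4 (the area scaling factor).

Substituting x = -u - v, y = -2u + 2v into the integrand,

    11x - 11y → 11u - 33v,

so the integral becomes

    ∬_R (11u - 33v) · |J| du dv = ∫_0^2 ∫_0^2 (44u - 132v) dv du.

Inner (v): 88u - 264.
Outer (u): -352.

Therefore ∬_D (11x - 11y) dx dy = -352.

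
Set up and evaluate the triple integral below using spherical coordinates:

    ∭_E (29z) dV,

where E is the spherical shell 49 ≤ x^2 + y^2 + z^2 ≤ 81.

In spherical coordinates, x = ρ sin(φ) cos(θ), y = ρ sin(φ) sin(θ), z = ρ cos(φ), and dV = ρ^2 sin(φ) dρ dφ dθ.

The integrand becomes 29ρ cos(φ), so

    ∭_E (29z) dV = ∫_{0}^{2π} ∫_{0}^{π} ∫_{7}^{9} (29ρ cos(φ)) · ρ^2 sin(φ) dρ dφ dθ.

Inner (ρ): 15080sin(2φ).
Middle (φ): 0.
Outer (θ): 0.

Therefore the triple integral equals 0.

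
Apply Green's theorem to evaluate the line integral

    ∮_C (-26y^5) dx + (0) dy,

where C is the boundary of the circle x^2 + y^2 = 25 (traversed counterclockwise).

Green's theorem converts the closed line integral into a double integral over the enclosed region D:

    ∮_C P dx + Q dy = ∬_D (∂Q/∂x - ∂P/∂y) dA.

Here P = -26y^5, Q = 0, so

    ∂Q/∂x = 0,    ∂P/∂y = -130y^4,
    ∂Q/∂x - ∂P/∂y = 130y^4.

D is the region x^2 + y^2 ≤ 25. Evaluating the double integral:

In polar coordinates (x = r cos θ, y = r sin θ, dA = r dr dθ) the integrand becomes 130r^4sin(θ)^4, so

    ∬_D (130y^4) dA = ∫_0^{2π} ∫_0^{5} (130r^4sin(θ)^4) · r dr dθ.

Inner (r from 0 to 5): 1015625sin(θ)^4/3.
Outer (θ from 0 to 2π): 1015625π/4.

Therefore ∮_C P dx + Q dy = 1015625π/4.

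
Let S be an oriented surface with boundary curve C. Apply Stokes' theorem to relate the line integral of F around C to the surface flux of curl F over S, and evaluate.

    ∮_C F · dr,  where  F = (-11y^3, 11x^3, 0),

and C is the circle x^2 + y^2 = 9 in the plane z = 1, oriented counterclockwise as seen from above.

Let S be the flat disk x^2 + y^2 ≤ 9 in the plane z = 1, with upward unit normal n̂ = ẑ. By Stokes' theorem,

    ∮_C F · dr = ∬_S (∇ × F) · n̂ dS = ∬_D (curl F)_z dA,

where D is the disk x^2 + y^2 ≤ 9.

Compute the curl of F = (-11y^3, 11x^3, 0):
    (∇ × F)_x = ∂F_z/∂y - ∂F_y/∂z = 0,
    (∇ × F)_y = ∂F_x/∂z - ∂F_z/∂x = 0,
    (∇ × F)_z = ∂F_y/∂x - ∂F_x/∂y = 33x^2 + 33y^2.

On z = 1, (curl F)_z = 33x^2 + 33y^2.

Convert to polar (x = r cos θ, y = r sin θ, dA = r dr dθ); the integrand becomes 33r^2, so

    ∬_D (curl F)_z dA = ∫_0^{2π} ∫_0^{3} (33r^2) · r dr dθ.

Inner (r from 0 to 3): 2673/4.
Outer (θ from 0 to 2π): 2673π/2.

Therefore ∮_C F · dr = 2673π/2.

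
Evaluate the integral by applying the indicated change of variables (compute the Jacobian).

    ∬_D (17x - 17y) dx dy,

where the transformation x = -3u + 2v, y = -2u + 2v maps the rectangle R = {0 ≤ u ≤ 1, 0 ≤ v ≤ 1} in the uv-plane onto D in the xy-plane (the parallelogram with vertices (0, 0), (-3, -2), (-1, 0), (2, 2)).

Compute the Jacobian determinant of (x, y) with respect to (u, v):

    ∂(x,y)/∂(u,v) = | -3  2 | = (-3)(2) - (2)(-2) = -2.
                   | -2  2 |

Its absolute value is |J| = 2 (the area scaling factor).

Substituting x = -3u + 2v, y = -2u + 2v into the integrand,

    17x - 17y → -17u,

so the integral becomes

    ∬_R (-17u) · |J| du dv = ∫_0^1 ∫_0^1 (-34u) dv du.

Inner (v): -34u.
Outer (u): -17.

Therefore ∬_D (17x - 17y) dx dy = -17.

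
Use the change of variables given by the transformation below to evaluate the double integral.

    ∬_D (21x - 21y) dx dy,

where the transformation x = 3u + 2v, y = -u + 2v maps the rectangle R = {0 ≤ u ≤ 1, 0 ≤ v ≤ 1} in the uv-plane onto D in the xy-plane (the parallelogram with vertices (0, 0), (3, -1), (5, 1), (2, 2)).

Compute the Jacobian determinant of (x, y) with respect to (u, v):

    ∂(x,y)/∂(u,v) = | 3  2 | = (3)(2) - (2)(-1) = 8.
                   | -1  2 |

Its absolute value is |J| = 8 (the area scaling factor).

Substituting x = 3u + 2v, y = -u + 2v into the integrand,

    21x - 21y → 84u,

so the integral becomes

    ∬_R (84u) · |J| du dv = ∫_0^1 ∫_0^1 (672u) dv du.

Inner (v): 672u.
Outer (u): 336.

Therefore ∬_D (21x - 21y) dx dy = 336.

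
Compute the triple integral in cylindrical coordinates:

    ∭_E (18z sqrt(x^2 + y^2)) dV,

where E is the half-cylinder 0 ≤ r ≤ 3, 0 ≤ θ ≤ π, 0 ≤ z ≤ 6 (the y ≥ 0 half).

In cylindrical coordinates, x = r cos(θ), y = r sin(θ), z = z, and dV = r dr dθ dz.

The integrand becomes 18r z, so

    ∭_E (18z sqrt(x^2 + y^2)) dV = ∫_{0}^{π} ∫_{0}^{3} ∫_{0}^{6} (18r z) · r dz dr dθ.

Inner (z): 324r^2.
Middle (r from 0 to 3): 2916.
Outer (θ): 2916π.

Therefore the triple integral equals 2916π.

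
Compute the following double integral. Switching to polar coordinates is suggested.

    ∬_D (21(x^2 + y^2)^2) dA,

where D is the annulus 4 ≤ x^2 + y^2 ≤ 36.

The region D is 2 ≤ r ≤ 6, 0 ≤ θ ≤ 2π in polar coordinates, where x = r cos(θ), y = r sin(θ), and dA = r dr dθ.

Under the substitution, the integrand becomes 21r^4, so

    ∬_D (21(x^2 + y^2)^2) dA = ∫_{0}^{2π} ∫_{2}^{6} (21r^4) · r dr dθ.

Inner integral (in r): ∫_{2}^{6} (21r^4) · r dr = 163072.

Outer integral (in θ): ∫_{0}^{2π} (163072) dθ = 326144π.

Therefore ∬_D (21(x^2 + y^2)^2) dA = 326144π.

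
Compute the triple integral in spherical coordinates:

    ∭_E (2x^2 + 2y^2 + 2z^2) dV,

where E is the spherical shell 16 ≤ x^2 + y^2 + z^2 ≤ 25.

In spherical coordinates, x = ρ sin(φ) cos(θ), y = ρ sin(φ) sin(θ), z = ρ cos(φ), and dV = ρ^2 sin(φ) dρ dφ dθ.

The integrand becomes 2ρ^2, so

    ∭_E (2x^2 + 2y^2 + 2z^2) dV = ∫_{0}^{2π} ∫_{0}^{π} ∫_{4}^{5} (2ρ^2) · ρ^2 sin(φ) dρ dφ dθ.

Inner (ρ): 4202sin(φ)/5.
Middle (φ): 8404/5.
Outer (θ): 16808π/5.

Therefore the triple integral equals 16808π/5.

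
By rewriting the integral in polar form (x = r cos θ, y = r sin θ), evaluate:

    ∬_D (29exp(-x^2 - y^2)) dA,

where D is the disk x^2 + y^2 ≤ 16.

The region D is 0 ≤ r ≤ 4, 0 ≤ θ ≤ 2π in polar coordinates, where x = r cos(θ), y = r sin(θ), and dA = r dr dθ.

Under the substitution, the integrand becomes 29exp(-r^2), so

    ∬_D (29exp(-x^2 - y^2)) dA = ∫_{0}^{2π} ∫_{0}^{4} (29exp(-r^2)) · r dr dθ.

Inner integral (in r): ∫_{0}^{4} (29exp(-r^2)) · r dr = 29/2 - 29exp(-16)/2.

Outer integral (in θ): ∫_{0}^{2π} (29/2 - 29exp(-16)/2) dθ = -29π exp(-16) + 29π.

Therefore ∬_D (29exp(-x^2 - y^2)) dA = -29π exp(-16) + 29π.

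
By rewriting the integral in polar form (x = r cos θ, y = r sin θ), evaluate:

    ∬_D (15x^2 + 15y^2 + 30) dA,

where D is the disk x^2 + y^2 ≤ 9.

The region D is 0 ≤ r ≤ 3, 0 ≤ θ ≤ 2π in polar coordinates, where x = r cos(θ), y = r sin(θ), and dA = r dr dθ.

Under the substitution, the integrand becomes 15r^2 + 30, so

    ∬_D (15x^2 + 15y^2 + 30) dA = ∫_{0}^{2π} ∫_{0}^{3} (15r^2 + 30) · r dr dθ.

Inner integral (in r): ∫_{0}^{3} (15r^2 + 30) · r dr = 1755/4.

Outer integral (in θ): ∫_{0}^{2π} (1755/4) dθ = 1755π/2.

Therefore ∬_D (15x^2 + 15y^2 + 30) dA = 1755π/2.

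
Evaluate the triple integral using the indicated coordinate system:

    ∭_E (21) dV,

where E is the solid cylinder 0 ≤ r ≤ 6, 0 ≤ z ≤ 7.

In cylindrical coordinates, x = r cos(θ), y = r sin(θ), z = z, and dV = r dr dθ dz.

The integrand becomes 21, so

    ∭_E (21) dV = ∫_{0}^{2π} ∫_{0}^{6} ∫_{0}^{7} (21) · r dz dr dθ.

Inner (z): 147r.
Middle (r from 0 to 6): 2646.
Outer (θ): 5292π.

Therefore the triple integral equals 5292π.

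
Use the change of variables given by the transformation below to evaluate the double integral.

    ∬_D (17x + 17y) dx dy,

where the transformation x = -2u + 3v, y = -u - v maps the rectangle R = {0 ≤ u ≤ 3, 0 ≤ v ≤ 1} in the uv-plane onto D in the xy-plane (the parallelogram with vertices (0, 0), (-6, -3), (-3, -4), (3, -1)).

Compute the Jacobian determinant of (x, y) with respect to (u, v):

    ∂(x,y)/∂(u,v) = | -2  3 | = (-2)(-1) - (3)(-1) = 5.
                   | -1  -1 |

Its absolute value is |J| = 5 (the area scaling factor).

Substituting x = -2u + 3v, y = -u - v into the integrand,

    17x + 17y → -51u + 34v,

so the integral becomes

    ∬_R (-51u + 34v) · |J| du dv = ∫_0^3 ∫_0^1 (-255u + 170v) dv du.

Inner (v): 85 - 255u.
Outer (u): -1785/2.

Therefore ∬_D (17x + 17y) dx dy = -1785/2.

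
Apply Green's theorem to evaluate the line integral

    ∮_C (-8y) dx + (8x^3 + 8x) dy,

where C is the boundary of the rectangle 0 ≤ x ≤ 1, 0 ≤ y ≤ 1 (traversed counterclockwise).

Green's theorem converts the closed line integral into a double integral over the enclosed region D:

    ∮_C P dx + Q dy = ∬_D (∂Q/∂x - ∂P/∂y) dA.

Here P = -8y, Q = 8x^3 + 8x, so

    ∂Q/∂x = 24x^2 + 8,    ∂P/∂y = -8,
    ∂Q/∂x - ∂P/∂y = 24x^2 + 16.

D is the region 0 ≤ x ≤ 1, 0 ≤ y ≤ 1. Evaluating the double integral:

    ∬_D (24x^2 + 16) dA = ∫_0^{1} ∫_0^{1} (24x^2 + 16) dy dx.

Inner (y from 0 to 1): 24x^2 + 16.
Outer (x from 0 to 1): 24.

Therefore ∮_C P dx + Q dy = 24.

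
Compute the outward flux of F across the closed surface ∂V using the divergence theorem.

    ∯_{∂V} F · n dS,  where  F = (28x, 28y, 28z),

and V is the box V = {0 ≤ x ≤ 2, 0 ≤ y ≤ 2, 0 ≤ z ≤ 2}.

By the divergence theorem,

    ∯_{∂V} F · n dS = ∭_V (∇ · F) dV.

Compute the divergence:
    ∇ · F = ∂F_x/∂x + ∂F_y/∂y + ∂F_z/∂z = 28 + 28 + 28 = 84.

V is a rectangular box, so dV = dx dy dz with 0 ≤ x ≤ 2, 0 ≤ y ≤ 2, 0 ≤ z ≤ 2.

Integrate (84) over V as an iterated integral:

    ∭_V (∇·F) dV = ∫_0^{2} ∫_0^{2} ∫_0^{2} (84) dz dy dx.

Inner (z from 0 to 2): 168.
Middle (y from 0 to 2): 336.
Outer (x from 0 to 2): 672.

Therefore ∯_{∂V} F · n dS = 672.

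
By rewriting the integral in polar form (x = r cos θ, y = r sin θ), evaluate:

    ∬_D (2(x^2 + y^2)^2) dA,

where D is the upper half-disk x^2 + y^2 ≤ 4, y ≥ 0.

The region D is 0 ≤ r ≤ 2, 0 ≤ θ ≤ π in polar coordinates, where x = r cos(θ), y = r sin(θ), and dA = r dr dθ.

Under the substitution, the integrand becomes 2r^4, so

    ∬_D (2(x^2 + y^2)^2) dA = ∫_{0}^{π} ∫_{0}^{2} (2r^4) · r dr dθ.

Inner integral (in r): ∫_{0}^{2} (2r^4) · r dr = 64/3.

Outer integral (in θ): ∫_{0}^{π} (64/3) dθ = 64π/3.

Therefore ∬_D (2(x^2 + y^2)^2) dA = 64π/3.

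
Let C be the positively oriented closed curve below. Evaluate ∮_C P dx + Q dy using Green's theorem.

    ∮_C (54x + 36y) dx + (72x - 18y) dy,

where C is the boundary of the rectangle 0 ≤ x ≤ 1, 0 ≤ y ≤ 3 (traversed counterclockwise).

Green's theorem converts the closed line integral into a double integral over the enclosed region D:

    ∮_C P dx + Q dy = ∬_D (∂Q/∂x - ∂P/∂y) dA.

Here P = 54x + 36y, Q = 72x - 18y, so

    ∂Q/∂x = 72,    ∂P/∂y = 36,
    ∂Q/∂x - ∂P/∂y = 36.

D is the region 0 ≤ x ≤ 1, 0 ≤ y ≤ 3. Evaluating the double integral:

    ∬_D (36) dA = ∫_0^{1} ∫_0^{3} (36) dy dx.

Inner (y from 0 to 3): 108.
Outer (x from 0 to 1): 108.

Therefore ∮_C P dx + Q dy = 108.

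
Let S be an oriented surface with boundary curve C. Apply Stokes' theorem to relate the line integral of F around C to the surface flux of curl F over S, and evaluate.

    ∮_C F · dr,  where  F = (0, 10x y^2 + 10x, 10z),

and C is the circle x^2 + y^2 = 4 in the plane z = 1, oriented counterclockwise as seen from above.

Let S be the flat disk x^2 + y^2 ≤ 4 in the plane z = 1, with upward unit normal n̂ = ẑ. By Stokes' theorem,

    ∮_C F · dr = ∬_S (∇ × F) · n̂ dS = ∬_D (curl F)_z dA,

where D is the disk x^2 + y^2 ≤ 4.

Compute the curl of F = (0, 10x y^2 + 10x, 10z):
    (∇ × F)_x = ∂F_z/∂y - ∂F_y/∂z = 0,
    (∇ × F)_y = ∂F_x/∂z - ∂F_z/∂x = 0,
    (∇ × F)_z = ∂F_y/∂x - ∂F_x/∂y = 10y^2 + 10.

On z = 1, (curl F)_z = 10y^2 + 10.

Convert to polar (x = r cos θ, y = r sin θ, dA = r dr dθ); the integrand becomes 10r^2sin(θ)^2 + 10, so

    ∬_D (curl F)_z dA = ∫_0^{2π} ∫_0^{2} (10r^2sin(θ)^2 + 10) · r dr dθ.

Inner (r from 0 to 2): 40 - 20cos(2θ).
Outer (θ from 0 to 2π): 80π.

Therefore ∮_C F · dr = 80π.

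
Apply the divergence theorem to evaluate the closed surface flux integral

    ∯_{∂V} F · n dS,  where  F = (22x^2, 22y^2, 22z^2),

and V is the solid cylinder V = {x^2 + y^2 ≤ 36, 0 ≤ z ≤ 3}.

By the divergence theorem,

    ∯_{∂V} F · n dS = ∭_V (∇ · F) dV.

Compute the divergence:
    ∇ · F = ∂F_x/∂x + ∂F_y/∂y + ∂F_z/∂z = 44x + 44y + 44z.

In cylindrical coordinates, x = r cos(θ), y = r sin(θ), z = z, dV = r dr dθ dz, with 0 ≤ r ≤ 6, 0 ≤ θ ≤ 2π, 0 ≤ z ≤ 3.

The integrand, after substitution and multiplying by the volume element, becomes (44sqrt(2)r sin(θ + π/4) + 44z) · r, so

    ∭_V (∇·F) dV = ∫_0^{2π} ∫_0^{6} ∫_0^{3} (44sqrt(2)r sin(θ + π/4) + 44z) · r dz dr dθ.

Inner (z from 0 to 3): 66r (2sqrt(2)r sin(θ + π/4) + 3).
Middle (r from 0 to 6): 9504sqrt(2)sin(θ + π/4) + 3564.
Outer (θ from 0 to 2π): 7128π.

Therefore ∯_{∂V} F · n dS = 7128π.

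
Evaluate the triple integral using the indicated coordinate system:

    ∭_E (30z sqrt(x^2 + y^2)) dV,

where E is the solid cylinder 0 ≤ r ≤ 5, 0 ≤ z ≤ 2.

In cylindrical coordinates, x = r cos(θ), y = r sin(θ), z = z, and dV = r dr dθ dz.

The integrand becomes 30r z, so

    ∭_E (30z sqrt(x^2 + y^2)) dV = ∫_{0}^{2π} ∫_{0}^{5} ∫_{0}^{2} (30r z) · r dz dr dθ.

Inner (z): 60r^2.
Middle (r from 0 to 5): 2500.
Outer (θ): 5000π.

Therefore the triple integral equals 5000π.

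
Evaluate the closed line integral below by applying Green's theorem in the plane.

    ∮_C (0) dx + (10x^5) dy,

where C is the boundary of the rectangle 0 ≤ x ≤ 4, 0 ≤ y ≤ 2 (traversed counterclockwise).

Green's theorem converts the closed line integral into a double integral over the enclosed region D:

    ∮_C P dx + Q dy = ∬_D (∂Q/∂x - ∂P/∂y) dA.

Here P = 0, Q = 10x^5, so

    ∂Q/∂x = 50x^4,    ∂P/∂y = 0,
    ∂Q/∂x - ∂P/∂y = 50x^4.

D is the region 0 ≤ x ≤ 4, 0 ≤ y ≤ 2. Evaluating the double integral:

    ∬_D (50x^4) dA = ∫_0^{4} ∫_0^{2} (50x^4) dy dx.

Inner (y from 0 to 2): 100x^4.
Outer (x from 0 to 4): 20480.

Therefore ∮_C P dx + Q dy = 20480.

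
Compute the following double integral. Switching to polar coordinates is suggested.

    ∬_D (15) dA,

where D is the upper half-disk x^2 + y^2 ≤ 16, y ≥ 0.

The region D is 0 ≤ r ≤ 4, 0 ≤ θ ≤ π in polar coordinates, where x = r cos(θ), y = r sin(θ), and dA = r dr dθ.

Under the substitution, the integrand becomes 15, so

    ∬_D (15) dA = ∫_{0}^{π} ∫_{0}^{4} (15) · r dr dθ.

Inner integral (in r): ∫_{0}^{4} (15) · r dr = 120.

Outer integral (in θ): ∫_{0}^{π} (120) dθ = 120π.

Therefore ∬_D (15) dA = 120π.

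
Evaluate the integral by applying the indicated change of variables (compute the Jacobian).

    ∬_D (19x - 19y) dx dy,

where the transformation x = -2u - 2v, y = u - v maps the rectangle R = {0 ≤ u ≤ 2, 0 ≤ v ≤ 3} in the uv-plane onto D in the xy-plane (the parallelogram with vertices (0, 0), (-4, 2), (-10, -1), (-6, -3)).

Compute the Jacobian determinant of (x, y) with respect to (u, v):

    ∂(x,y)/∂(u,v) = | -2  -2 | = (-2)(-1) - (-2)(1) = 4.
                   | 1  -1 |

Its absolute value is |J| = 4 (the area scaling factor).

Substituting x = -2u - 2v, y = u - v into the integrand,

    19x - 19y → -57u - 19v,

so the integral becomes

    ∬_R (-57u - 19v) · |J| du dv = ∫_0^2 ∫_0^3 (-228u - 76v) dv du.

Inner (v): -684u - 342.
Outer (u): -2052.

Therefore ∬_D (19x - 19y) dx dy = -2052.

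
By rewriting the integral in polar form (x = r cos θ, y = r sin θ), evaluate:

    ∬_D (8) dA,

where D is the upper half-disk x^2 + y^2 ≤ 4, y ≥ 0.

The region D is 0 ≤ r ≤ 2, 0 ≤ θ ≤ π in polar coordinates, where x = r cos(θ), y = r sin(θ), and dA = r dr dθ.

Under the substitution, the integrand becomes 8, so

    ∬_D (8) dA = ∫_{0}^{π} ∫_{0}^{2} (8) · r dr dθ.

Inner integral (in r): ∫_{0}^{2} (8) · r dr = 16.

Outer integral (in θ): ∫_{0}^{π} (16) dθ = 16π.

Therefore ∬_D (8) dA = 16π.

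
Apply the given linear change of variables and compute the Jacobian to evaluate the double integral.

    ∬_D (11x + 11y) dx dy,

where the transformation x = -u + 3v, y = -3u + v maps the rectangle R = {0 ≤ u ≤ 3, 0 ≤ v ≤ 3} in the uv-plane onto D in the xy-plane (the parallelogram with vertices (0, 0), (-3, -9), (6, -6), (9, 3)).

Compute the Jacobian determinant of (x, y) with respect to (u, v):

    ∂(x,y)/∂(u,v) = | -1  3 | = (-1)(1) - (3)(-3) = 8.
                   | -3  1 |

Its absolute value is |J| = 8 (the area scaling factor).

Substituting x = -u + 3v, y = -3u + v into the integrand,

    11x + 11y → -44u + 44v,

so the integral becomes

    ∬_R (-44u + 44v) · |J| du dv = ∫_0^3 ∫_0^3 (-352u + 352v) dv du.

Inner (v): 1584 - 1056u.
Outer (u): 0.

Therefore ∬_D (11x + 11y) dx dy = 0.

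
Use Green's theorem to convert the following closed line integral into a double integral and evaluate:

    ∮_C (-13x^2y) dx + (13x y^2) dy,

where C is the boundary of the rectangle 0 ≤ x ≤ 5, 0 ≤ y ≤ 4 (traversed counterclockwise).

Green's theorem converts the closed line integral into a double integral over the enclosed region D:

    ∮_C P dx + Q dy = ∬_D (∂Q/∂x - ∂P/∂y) dA.

Here P = -13x^2y, Q = 13x y^2, so

    ∂Q/∂x = 13y^2,    ∂P/∂y = -13x^2,
    ∂Q/∂x - ∂P/∂y = 13x^2 + 13y^2.

D is the region 0 ≤ x ≤ 5, 0 ≤ y ≤ 4. Evaluating the double integral:

    ∬_D (13x^2 + 13y^2) dA = ∫_0^{5} ∫_0^{4} (13x^2 + 13y^2) dy dx.

Inner (y from 0 to 4): 52x^2 + 832/3.
Outer (x from 0 to 5): 10660/3.

Therefore ∮_C P dx + Q dy = 10660/3.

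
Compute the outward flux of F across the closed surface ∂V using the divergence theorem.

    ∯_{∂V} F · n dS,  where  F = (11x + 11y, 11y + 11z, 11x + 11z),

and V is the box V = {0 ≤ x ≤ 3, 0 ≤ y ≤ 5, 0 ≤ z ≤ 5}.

By the divergence theorem,

    ∯_{∂V} F · n dS = ∭_V (∇ · F) dV.

Compute the divergence:
    ∇ · F = ∂F_x/∂x + ∂F_y/∂y + ∂F_z/∂z = 11 + 11 + 11 = 33.

V is a rectangular box, so dV = dx dy dz with 0 ≤ x ≤ 3, 0 ≤ y ≤ 5, 0 ≤ z ≤ 5.

Integrate (33) over V as an iterated integral:

    ∭_V (∇·F) dV = ∫_0^{3} ∫_0^{5} ∫_0^{5} (33) dz dy dx.

Inner (z from 0 to 5): 165.
Middle (y from 0 to 5): 825.
Outer (x from 0 to 3): 2475.

Therefore ∯_{∂V} F · n dS = 2475.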